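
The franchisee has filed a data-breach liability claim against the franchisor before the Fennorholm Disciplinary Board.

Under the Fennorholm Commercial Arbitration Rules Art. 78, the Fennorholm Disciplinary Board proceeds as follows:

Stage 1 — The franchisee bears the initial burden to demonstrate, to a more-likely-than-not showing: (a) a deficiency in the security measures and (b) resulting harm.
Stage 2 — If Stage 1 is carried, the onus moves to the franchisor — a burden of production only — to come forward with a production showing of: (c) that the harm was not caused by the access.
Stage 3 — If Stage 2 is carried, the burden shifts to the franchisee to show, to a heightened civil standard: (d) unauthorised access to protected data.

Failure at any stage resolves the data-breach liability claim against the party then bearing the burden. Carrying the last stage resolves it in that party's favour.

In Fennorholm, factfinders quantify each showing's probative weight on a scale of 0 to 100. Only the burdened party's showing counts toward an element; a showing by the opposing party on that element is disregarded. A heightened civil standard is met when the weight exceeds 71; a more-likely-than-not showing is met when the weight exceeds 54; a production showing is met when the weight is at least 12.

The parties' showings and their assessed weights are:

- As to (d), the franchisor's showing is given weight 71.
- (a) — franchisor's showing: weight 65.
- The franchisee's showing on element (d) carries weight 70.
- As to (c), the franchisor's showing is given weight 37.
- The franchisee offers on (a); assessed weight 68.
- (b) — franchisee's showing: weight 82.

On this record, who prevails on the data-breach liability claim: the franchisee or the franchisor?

Stage 1 — burden on franchisee; standard: a more-likely-than-not showing (weight exceeds 54).
    (a): 68 (franchisor's 65 disregarded) > 54 [met]
    (b): 82 > 54 [met]
  The franchisee carries Stage 1; the franchisor now bears the burden.
Stage 2 — burden on franchisor; standard: a production showing (weight is at least 12).
    (c): 37 ≥ 12 [met]
  Stage 2 is satisfied; the onus moves to the franchisee.
Stage 3 — burden on franchisee; standard: a heightened civil standard (weight exceeds 71).
    (d): 70 (franchisor's 71 disregarded) ≤ 71 [not met]
  The franchisee does not carry Stage 3.
The analysis ends at Stage 3; the franchisor prevails.

franchisor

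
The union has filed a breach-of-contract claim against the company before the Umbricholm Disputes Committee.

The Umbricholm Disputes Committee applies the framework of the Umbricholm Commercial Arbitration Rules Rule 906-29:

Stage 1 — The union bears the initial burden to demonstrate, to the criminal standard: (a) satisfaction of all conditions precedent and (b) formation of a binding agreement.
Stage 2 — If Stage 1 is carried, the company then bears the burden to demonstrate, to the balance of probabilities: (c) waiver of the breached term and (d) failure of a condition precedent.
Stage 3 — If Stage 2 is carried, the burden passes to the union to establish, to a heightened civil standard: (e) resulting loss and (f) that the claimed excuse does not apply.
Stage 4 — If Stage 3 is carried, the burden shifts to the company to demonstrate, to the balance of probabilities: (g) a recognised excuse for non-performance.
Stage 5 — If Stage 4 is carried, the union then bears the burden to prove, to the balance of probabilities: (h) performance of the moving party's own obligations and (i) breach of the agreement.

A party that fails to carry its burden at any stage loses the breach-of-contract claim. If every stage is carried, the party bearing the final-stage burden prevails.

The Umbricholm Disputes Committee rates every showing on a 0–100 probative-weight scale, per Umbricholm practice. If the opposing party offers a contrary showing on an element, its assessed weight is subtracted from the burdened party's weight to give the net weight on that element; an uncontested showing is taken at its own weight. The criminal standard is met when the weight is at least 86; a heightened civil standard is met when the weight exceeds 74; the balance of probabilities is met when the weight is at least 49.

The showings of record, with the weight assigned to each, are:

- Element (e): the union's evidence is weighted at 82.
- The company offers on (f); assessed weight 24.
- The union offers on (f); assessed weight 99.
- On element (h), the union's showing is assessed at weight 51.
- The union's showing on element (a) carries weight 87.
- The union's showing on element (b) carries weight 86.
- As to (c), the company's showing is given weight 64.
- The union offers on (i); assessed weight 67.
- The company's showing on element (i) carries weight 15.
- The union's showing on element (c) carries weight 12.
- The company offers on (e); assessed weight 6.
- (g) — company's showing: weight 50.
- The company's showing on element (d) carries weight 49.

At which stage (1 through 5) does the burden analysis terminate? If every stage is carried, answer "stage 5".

Stage 1 (union, the criminal standard, weight is at least 86): (a) 87 ≥ 86 — meets; (b) 86 ≥ 86 — meets.
  All elements met. The burden passes to the company.
Stage 2 (company, the balance of probabilities, weight is at least 49): (c) net 64−12=52 ≥ 49 — meets; (d) 49 ≥ 49 — meets.
  Stage 2 is satisfied; the onus moves to the union.
Stage 3 (union, a heightened civil standard, weight exceeds 74): (e) net 82−6=76 > 74 — meets; (f) net 99−24=75 > 74 — meets.
  Stage 3 carried; the burden shifts to the company.
Stage 4 (company, the balance of probabilities, weight is at least 49): (g) 50 ≥ 49 — meets.
  Stage 4 carried; the burden shifts to the union.
Stage 5 (union, the balance of probabilities, weight is at least 49): (h) 51 ≥ 49 — meets; (i) net 67−15=52 ≥ 49 — meets.
  All elements met at the final stage.
Every stage carried; the union prevails.

stage 5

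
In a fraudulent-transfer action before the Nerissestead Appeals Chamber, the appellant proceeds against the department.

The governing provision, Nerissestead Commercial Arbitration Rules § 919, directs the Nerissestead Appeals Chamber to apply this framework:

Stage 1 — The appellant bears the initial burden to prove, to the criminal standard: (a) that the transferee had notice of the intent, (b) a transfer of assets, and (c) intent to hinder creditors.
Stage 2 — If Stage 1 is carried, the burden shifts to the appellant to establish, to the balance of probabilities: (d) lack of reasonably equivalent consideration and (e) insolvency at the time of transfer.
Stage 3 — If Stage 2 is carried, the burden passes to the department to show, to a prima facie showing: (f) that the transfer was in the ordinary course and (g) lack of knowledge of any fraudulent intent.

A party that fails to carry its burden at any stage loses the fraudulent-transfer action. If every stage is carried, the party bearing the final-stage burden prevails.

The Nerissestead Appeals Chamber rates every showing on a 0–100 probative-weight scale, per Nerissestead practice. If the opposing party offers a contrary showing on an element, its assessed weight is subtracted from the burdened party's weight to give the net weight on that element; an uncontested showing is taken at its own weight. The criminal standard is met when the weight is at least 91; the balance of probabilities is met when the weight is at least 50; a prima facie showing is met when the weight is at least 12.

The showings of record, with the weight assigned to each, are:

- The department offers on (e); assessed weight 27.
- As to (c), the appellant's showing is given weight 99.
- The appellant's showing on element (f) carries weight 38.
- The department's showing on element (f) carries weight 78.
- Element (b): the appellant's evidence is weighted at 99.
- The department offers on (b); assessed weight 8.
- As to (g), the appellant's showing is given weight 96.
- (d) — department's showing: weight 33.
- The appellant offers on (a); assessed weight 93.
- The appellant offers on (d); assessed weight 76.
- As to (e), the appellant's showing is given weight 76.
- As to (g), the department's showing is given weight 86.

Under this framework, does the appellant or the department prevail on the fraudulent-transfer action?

department

Stage 1 (appellant, the criminal standard, weight is at least 91): (a) 93 ≥ 91 — meets; (b) net 99−8=91 ≥ 91 — meets; (c) 99 ≥ 91 — meets.
  Stage 1 is satisfied; the appellant continues to bear the burden.
Stage 2 (appellant, the balance of probabilities, weight is at least 50): (d) net 76−33=43 < 50 — fails; (e) net 76−27=49 < 50 — fails.
  The appellant does not carry Stage 2.
The analysis ends at Stage 2; the department prevails.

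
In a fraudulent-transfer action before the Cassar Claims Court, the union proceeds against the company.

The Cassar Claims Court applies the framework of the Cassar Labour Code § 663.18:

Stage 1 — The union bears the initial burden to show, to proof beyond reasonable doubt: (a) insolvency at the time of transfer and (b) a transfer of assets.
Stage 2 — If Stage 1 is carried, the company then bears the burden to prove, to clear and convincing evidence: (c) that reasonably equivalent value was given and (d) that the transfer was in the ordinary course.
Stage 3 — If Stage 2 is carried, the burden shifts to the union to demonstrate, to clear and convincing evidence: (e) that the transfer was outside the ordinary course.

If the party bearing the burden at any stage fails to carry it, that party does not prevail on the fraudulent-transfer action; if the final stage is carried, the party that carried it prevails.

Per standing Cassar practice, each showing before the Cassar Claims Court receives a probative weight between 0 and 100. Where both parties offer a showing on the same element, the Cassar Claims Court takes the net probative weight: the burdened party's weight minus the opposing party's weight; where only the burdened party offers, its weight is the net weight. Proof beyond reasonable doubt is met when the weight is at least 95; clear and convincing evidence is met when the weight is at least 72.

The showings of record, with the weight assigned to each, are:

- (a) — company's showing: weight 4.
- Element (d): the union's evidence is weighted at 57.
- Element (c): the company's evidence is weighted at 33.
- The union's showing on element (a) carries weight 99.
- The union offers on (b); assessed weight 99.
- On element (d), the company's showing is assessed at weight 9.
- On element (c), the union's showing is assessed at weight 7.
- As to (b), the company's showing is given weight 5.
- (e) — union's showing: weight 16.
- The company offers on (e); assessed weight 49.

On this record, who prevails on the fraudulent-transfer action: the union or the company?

company

Stage 1 (union, proof beyond reasonable doubt, weight is at least 95): (a) net 99−4=95 ≥ 95 — meets; (b) net 99−5=94 < 95 — fails.
  Not every element is met, so the union fails to carry Stage 1.
So the company prevails.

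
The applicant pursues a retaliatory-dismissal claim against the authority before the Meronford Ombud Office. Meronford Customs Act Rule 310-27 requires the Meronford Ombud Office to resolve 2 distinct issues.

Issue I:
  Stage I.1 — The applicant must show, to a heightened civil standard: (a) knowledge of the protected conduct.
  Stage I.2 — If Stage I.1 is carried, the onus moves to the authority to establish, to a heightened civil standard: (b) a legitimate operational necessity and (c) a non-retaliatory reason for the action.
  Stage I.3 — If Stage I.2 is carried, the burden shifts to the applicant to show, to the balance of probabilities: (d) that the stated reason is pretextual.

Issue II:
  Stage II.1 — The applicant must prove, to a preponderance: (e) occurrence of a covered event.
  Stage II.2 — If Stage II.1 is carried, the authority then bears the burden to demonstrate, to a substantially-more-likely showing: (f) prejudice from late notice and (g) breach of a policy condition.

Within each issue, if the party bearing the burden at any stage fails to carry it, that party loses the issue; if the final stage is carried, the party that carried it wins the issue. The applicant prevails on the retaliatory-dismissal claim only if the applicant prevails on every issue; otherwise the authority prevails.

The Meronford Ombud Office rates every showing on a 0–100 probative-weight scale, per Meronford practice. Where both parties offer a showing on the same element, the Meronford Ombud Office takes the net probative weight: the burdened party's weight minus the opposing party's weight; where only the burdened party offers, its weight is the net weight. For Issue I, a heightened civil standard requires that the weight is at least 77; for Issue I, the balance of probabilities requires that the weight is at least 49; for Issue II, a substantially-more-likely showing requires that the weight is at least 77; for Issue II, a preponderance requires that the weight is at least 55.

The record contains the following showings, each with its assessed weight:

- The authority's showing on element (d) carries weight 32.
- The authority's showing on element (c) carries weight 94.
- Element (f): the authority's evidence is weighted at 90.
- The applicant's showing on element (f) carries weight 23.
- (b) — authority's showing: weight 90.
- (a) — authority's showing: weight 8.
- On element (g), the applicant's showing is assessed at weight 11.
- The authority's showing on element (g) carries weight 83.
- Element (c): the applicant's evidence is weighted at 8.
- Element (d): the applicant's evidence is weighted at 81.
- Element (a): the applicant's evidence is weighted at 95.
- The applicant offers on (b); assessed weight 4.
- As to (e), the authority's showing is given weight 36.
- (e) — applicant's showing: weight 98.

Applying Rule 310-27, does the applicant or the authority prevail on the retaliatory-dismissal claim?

— Issue I —
Stage I.1 — burden on applicant; standard: a heightened civil standard (weight is at least 77).
    (a): 95 − 8 = 87 ≥ 77 [met]
  All elements met. The burden passes to the authority.
Stage I.2 — burden on authority; standard: a heightened civil standard (weight is at least 77).
    (b): 90 − 4 = 86 ≥ 77 [met]
    (c): 94 − 8 = 86 ≥ 77 [met]
  The authority carries Stage I.2; the applicant now bears the burden.
Stage I.3 — burden on applicant; standard: the balance of probabilities (weight is at least 49).
    (d): 81 − 32 = 49 ≥ 49 [met]
  All elements met at the final stage.
With every stage satisfied, the applicant prevails on this issue.
— Issue II —
At Stage II.1 the applicant must meet a preponderance (weight is at least 55): on (e) the weight is 98 less the opposing 36 gives net 62, which does reach 55, so (e) meets the standard.
  The applicant carries Stage II.1; the authority now bears the burden.
At Stage II.2 the authority must meet a substantially-more-likely showing (weight is at least 77): on (f) the weight is 90 less the opposing 23 gives net 67, which does not reach 77, so (f) does not meet the standard; on (g) the weight is 83 less the opposing 11 gives net 72, which does not reach 77, so (g) does not meet the standard.
  The authority does not carry Stage II.2.
The analysis ends at Stage II.2; the applicant prevails on this issue.
Per-issue: Issue I → applicant; Issue II → applicant. The applicant must prevail on every issue; overall, the applicant prevails.

applicant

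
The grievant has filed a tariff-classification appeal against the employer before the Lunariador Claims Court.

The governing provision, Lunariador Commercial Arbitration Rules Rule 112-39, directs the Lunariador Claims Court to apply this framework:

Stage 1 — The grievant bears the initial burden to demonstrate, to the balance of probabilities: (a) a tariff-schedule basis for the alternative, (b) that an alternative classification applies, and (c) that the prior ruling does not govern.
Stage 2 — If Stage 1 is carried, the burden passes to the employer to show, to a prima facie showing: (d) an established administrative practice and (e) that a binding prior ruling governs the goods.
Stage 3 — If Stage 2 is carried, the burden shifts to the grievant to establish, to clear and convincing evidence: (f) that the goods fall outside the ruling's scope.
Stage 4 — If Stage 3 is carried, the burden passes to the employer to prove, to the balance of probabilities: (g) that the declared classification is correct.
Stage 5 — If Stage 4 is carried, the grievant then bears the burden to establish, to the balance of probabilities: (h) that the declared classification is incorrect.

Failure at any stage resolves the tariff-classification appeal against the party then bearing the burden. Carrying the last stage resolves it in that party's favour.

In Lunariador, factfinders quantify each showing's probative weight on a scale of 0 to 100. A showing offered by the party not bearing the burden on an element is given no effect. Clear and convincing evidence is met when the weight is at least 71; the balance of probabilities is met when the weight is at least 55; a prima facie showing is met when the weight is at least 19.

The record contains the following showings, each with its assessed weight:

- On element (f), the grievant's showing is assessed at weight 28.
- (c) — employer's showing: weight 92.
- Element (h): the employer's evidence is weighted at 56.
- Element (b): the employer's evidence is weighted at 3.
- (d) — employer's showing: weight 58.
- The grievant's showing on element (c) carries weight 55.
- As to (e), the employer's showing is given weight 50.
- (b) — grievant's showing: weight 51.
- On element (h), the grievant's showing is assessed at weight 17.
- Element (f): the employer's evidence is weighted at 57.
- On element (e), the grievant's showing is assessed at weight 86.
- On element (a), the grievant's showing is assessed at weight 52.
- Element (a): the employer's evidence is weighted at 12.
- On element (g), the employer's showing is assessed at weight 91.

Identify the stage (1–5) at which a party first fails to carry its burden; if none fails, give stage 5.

At Stage 1 the grievant must meet the balance of probabilities (weight is at least 55): on (a) the weight is 52 (the employer's 12 is given no effect), < 55, so (a) does not meet the standard; on (b) the weight is 51 (the employer's 3 is given no effect), < 55, so (b) does not meet the standard; on (c) the weight is 55 (the employer's 92 is given no effect), ≥ 55, so (c) meets the standard.
  Not every element is met, so the grievant fails to carry Stage 1.
So the employer prevails.

stage 1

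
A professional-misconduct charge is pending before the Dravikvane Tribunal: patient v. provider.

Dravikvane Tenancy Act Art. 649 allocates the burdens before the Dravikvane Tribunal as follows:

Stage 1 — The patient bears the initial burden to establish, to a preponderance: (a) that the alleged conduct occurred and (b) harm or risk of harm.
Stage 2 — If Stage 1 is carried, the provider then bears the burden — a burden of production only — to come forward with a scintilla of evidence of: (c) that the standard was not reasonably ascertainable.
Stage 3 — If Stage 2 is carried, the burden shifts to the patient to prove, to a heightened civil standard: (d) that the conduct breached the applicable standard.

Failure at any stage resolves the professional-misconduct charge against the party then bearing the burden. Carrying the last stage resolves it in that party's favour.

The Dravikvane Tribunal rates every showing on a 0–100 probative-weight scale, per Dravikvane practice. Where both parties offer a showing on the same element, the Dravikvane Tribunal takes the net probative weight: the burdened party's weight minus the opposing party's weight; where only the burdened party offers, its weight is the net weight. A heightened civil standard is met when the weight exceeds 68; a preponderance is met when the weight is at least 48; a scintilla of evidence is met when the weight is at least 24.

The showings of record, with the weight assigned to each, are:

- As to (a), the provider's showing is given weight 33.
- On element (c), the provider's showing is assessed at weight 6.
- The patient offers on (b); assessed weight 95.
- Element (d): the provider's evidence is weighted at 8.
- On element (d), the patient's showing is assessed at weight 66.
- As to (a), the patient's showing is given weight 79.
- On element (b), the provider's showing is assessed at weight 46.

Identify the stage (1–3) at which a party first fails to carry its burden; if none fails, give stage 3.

stage 1

Stage 1 — burden on patient; standard: a preponderance (weight is at least 48).
    (a): 79 − 33 = 46 < 48 [not met]
    (b): 95 − 46 = 49 ≥ 48 [met]
  Not every element is met, so the patient fails to carry Stage 1.
The provider prevails.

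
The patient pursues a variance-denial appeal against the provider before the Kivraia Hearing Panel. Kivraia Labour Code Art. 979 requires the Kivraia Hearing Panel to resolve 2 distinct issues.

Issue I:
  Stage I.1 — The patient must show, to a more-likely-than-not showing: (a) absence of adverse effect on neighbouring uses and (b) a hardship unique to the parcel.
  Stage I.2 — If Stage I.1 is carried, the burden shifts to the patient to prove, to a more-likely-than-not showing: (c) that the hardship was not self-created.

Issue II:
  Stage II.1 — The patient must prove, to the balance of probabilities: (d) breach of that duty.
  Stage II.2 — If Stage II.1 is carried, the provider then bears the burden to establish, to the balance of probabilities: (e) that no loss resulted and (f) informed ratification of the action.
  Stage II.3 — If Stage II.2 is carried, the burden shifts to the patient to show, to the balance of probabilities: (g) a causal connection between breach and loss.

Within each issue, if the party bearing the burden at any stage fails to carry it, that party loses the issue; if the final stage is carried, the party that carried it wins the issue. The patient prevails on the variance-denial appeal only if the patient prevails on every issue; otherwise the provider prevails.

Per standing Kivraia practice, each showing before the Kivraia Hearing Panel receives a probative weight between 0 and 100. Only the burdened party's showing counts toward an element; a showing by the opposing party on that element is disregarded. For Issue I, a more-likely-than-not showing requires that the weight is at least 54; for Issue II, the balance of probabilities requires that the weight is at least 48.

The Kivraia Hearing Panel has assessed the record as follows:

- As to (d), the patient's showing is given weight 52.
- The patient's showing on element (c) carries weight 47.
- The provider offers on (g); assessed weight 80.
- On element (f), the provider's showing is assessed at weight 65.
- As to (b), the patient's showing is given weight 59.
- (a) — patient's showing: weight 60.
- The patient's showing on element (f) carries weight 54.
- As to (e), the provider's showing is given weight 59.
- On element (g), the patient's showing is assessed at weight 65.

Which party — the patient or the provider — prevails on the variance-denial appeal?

provider

— Issue I —
Stage I.1 — burden on patient; standard: a more-likely-than-not showing (weight is at least 54).
    (a): 60 ≥ 54 [met]
    (b): 59 ≥ 54 [met]
  All elements met. The patient retains the burden for Stage I.2.
Stage I.2 — burden on patient; standard: a more-likely-than-not showing (weight is at least 54).
    (c): 47 < 54 [not met]
  The patient does not carry Stage I.2.
The provider prevails on this issue.
— Issue II —
At Stage II.1 the patient must meet the balance of probabilities (weight is at least 48): on (d) the weight is 52, ≥ 48, so (d) meets the standard.
  Stage II.1 carried; the burden shifts to the provider.
At Stage II.2 the provider must meet the balance of probabilities (weight is at least 48): on (e) the weight is 59, which does reach 48, so (e) meets the standard; on (f) the weight is 65 (the patient's 54 is given no effect), ≥ 48, so (f) meets the standard.
  Stage II.2 is satisfied; the onus moves to the patient.
At Stage II.3 the patient must meet the balance of probabilities (weight is at least 48): on (g) the weight is 65 (the provider's 80 is given no effect), ≥ 48, so (g) meets the standard.
  Stage II.3 carried; the final stage is satisfied.
With every stage satisfied, the patient prevails on this issue.
Per-issue: Issue I → provider; Issue II → patient. The patient must prevail on every issue; overall, the provider prevails.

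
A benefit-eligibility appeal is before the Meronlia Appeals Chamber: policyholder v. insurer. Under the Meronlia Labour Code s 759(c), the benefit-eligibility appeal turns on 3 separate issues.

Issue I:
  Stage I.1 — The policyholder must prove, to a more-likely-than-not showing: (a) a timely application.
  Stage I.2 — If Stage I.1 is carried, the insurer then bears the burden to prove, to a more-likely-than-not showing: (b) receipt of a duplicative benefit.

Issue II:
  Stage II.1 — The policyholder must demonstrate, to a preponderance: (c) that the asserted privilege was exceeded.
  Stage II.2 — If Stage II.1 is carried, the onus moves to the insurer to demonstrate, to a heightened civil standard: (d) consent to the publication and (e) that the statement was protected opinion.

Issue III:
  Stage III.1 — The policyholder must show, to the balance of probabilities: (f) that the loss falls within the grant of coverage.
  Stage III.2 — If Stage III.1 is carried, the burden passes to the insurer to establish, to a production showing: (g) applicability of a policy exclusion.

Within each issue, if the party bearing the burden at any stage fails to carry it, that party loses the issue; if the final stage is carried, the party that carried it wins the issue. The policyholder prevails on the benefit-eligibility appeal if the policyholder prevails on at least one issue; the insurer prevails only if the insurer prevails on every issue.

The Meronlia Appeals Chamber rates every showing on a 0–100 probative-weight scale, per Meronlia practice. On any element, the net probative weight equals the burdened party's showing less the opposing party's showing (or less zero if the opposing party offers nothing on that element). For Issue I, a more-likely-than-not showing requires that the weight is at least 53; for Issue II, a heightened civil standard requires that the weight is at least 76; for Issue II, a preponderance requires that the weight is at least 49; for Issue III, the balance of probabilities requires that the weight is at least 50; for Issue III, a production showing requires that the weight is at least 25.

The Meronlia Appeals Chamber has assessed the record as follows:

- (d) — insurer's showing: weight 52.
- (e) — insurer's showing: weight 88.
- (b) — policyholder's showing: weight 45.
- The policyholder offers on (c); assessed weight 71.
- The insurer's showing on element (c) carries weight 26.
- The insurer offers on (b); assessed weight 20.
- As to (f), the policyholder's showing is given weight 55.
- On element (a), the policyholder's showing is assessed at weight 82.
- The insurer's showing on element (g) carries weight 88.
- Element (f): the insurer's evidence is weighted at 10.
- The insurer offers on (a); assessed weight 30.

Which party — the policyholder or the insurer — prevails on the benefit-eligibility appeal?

— Issue I —
Stage I.1 — burden on policyholder; standard: a more-likely-than-not showing (weight is at least 53).
    (a): 82 − 30 = 52 < 53 [not met]
  Not every element is met, so the policyholder fails to carry Stage I.1.
So the insurer prevails on this issue.
— Issue II —
Stage II.1 — burden on policyholder; standard: a preponderance (weight is at least 49).
    (c): 71 − 26 = 45 < 49 [not met]
  Stage II.1 not carried; the policyholder fails its burden.
So the insurer prevails on this issue.
— Issue III —
At Stage III.1 the policyholder must meet the balance of probabilities (weight is at least 50): on (f) the weight is 55 less the opposing 10 gives net 45, < 50, so (f) does not meet the standard.
  Stage III.1 not carried; the policyholder fails its burden.
So the insurer prevails on this issue.
Per-issue: Issue I → insurer; Issue II → insurer; Issue III → insurer. The policyholder must prevail on at least one issue; overall, the insurer prevails.

insurer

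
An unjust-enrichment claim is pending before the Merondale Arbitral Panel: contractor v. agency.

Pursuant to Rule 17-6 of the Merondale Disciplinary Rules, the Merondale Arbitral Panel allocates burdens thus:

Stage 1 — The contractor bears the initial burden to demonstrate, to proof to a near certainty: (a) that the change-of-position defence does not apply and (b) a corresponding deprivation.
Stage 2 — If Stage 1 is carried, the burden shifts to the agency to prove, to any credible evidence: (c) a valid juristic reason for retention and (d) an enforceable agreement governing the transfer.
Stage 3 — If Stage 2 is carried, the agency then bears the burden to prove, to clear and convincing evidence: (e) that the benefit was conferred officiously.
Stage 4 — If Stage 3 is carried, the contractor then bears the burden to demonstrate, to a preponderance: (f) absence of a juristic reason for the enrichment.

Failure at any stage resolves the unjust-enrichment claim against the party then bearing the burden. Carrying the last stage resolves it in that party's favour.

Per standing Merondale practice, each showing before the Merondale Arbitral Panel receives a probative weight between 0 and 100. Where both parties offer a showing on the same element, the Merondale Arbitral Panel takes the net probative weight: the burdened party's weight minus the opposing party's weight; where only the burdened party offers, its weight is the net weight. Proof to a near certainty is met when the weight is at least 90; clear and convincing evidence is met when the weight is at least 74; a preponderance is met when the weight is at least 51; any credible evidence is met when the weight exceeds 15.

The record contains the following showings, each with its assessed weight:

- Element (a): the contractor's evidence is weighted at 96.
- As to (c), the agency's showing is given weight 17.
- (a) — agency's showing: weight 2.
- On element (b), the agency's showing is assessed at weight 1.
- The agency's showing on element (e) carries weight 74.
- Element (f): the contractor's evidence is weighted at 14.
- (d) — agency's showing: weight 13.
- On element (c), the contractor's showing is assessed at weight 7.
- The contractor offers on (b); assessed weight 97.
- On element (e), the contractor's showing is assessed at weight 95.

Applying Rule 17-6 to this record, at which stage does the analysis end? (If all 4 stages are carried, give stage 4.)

stage 2

Stage 1 (contractor, proof to a near certainty, weight is at least 90): (a) net 96−2=94 ≥ 90 — meets; (b) net 97−1=96 ≥ 90 — meets.
  Stage 1 is satisfied; the onus moves to the agency.
Stage 2 (agency, any credible evidence, weight exceeds 15): (c) net 17−7=10 ≤ 15 — fails; (d) 13 ≤ 15 — fails.
  The agency does not carry Stage 2.
So the contractor prevails.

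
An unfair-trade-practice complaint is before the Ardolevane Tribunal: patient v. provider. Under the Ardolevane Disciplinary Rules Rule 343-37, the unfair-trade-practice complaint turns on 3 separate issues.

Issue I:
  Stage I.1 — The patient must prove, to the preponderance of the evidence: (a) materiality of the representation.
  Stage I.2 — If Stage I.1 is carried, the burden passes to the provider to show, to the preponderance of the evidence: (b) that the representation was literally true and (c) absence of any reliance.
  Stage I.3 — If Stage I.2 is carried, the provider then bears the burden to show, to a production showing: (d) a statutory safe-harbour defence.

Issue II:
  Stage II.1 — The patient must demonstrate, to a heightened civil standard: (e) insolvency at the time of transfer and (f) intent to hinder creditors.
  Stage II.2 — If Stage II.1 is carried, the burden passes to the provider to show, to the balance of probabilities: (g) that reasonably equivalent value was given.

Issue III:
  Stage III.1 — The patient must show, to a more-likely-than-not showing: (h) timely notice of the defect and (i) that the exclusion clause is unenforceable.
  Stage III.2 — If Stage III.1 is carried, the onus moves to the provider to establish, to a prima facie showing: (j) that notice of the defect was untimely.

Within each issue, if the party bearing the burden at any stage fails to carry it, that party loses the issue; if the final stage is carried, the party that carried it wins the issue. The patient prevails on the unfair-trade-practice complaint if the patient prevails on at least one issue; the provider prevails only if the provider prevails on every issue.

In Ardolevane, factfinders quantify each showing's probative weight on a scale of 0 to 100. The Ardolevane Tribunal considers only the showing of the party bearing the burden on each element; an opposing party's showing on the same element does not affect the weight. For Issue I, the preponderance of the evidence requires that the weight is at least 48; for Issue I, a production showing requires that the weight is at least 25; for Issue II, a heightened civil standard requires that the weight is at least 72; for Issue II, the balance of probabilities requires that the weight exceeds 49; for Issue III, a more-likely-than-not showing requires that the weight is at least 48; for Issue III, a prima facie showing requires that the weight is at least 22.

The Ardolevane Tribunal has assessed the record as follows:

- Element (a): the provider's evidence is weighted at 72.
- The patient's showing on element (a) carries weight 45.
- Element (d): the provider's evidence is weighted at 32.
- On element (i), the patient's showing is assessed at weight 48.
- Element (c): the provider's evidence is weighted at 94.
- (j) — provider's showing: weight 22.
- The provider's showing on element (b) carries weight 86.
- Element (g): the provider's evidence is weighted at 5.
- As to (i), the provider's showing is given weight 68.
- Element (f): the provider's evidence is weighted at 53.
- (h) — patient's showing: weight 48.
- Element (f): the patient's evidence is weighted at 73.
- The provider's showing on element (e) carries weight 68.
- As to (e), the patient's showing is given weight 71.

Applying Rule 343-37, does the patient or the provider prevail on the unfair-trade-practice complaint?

— Issue I —
Stage I.1 — burden on patient; standard: the preponderance of the evidence (weight is at least 48).
    (a): 45 (provider's 72 disregarded) < 48 [not met]
  The patient does not carry Stage I.1.
The analysis ends at Stage I.1; the provider prevails on this issue.
— Issue II —
Stage II.1 (patient, a heightened civil standard, weight is at least 72): (e) 71 (provider's 68 disregarded) < 72 — fails; (f) 73 (provider's 53 disregarded) ≥ 72 — meets.
  Not every element is met, so the patient fails to carry Stage II.1.
The provider prevails on this issue.
— Issue III —
Stage III.1 (patient, a more-likely-than-not showing, weight is at least 48): (h) 48 ≥ 48 — meets; (i) 48 (provider's 68 disregarded) ≥ 48 — meets.
  Stage III.1 carried; the burden shifts to the provider.
Stage III.2 (provider, a prima facie showing, weight is at least 22): (j) 22 ≥ 22 — meets.
  All elements met at the final stage.
All stages carried — the provider prevails on this issue.
Per-issue: Issue I → provider; Issue II → provider; Issue III → provider. The patient must prevail on at least one issue; overall, the provider prevails.

provider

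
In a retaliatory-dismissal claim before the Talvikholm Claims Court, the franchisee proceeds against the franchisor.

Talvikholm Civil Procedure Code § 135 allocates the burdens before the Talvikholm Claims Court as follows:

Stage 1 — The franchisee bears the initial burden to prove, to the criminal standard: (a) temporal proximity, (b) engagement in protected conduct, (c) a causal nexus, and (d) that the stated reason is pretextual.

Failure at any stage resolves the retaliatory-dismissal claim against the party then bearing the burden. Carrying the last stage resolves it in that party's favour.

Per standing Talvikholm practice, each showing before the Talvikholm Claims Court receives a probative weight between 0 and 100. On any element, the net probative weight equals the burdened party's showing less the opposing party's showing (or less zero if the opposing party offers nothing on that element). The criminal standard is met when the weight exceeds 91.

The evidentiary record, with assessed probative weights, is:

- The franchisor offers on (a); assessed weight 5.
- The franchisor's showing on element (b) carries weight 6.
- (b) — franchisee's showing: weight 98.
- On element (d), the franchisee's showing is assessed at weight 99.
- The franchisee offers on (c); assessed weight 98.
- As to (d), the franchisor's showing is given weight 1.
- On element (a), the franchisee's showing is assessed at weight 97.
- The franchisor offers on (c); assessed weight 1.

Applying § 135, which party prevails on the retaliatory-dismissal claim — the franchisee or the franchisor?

At Stage 1 the franchisee must meet the criminal standard (weight exceeds 91): on (a) the weight is 97 less the opposing 5 gives net 92, > 91, so (a) meets the standard; on (b) the weight is 98 less the opposing 6 gives net 92, which does exceed 91, so (b) meets the standard; on (c) the weight is 98 less the opposing 1 gives net 97, > 91, so (c) meets the standard; on (d) the weight is 99 less the opposing 1 gives net 98, which does exceed 91, so (d) meets the standard.
  All elements met at the final stage.
With every stage satisfied, the franchisee prevails.

franchisee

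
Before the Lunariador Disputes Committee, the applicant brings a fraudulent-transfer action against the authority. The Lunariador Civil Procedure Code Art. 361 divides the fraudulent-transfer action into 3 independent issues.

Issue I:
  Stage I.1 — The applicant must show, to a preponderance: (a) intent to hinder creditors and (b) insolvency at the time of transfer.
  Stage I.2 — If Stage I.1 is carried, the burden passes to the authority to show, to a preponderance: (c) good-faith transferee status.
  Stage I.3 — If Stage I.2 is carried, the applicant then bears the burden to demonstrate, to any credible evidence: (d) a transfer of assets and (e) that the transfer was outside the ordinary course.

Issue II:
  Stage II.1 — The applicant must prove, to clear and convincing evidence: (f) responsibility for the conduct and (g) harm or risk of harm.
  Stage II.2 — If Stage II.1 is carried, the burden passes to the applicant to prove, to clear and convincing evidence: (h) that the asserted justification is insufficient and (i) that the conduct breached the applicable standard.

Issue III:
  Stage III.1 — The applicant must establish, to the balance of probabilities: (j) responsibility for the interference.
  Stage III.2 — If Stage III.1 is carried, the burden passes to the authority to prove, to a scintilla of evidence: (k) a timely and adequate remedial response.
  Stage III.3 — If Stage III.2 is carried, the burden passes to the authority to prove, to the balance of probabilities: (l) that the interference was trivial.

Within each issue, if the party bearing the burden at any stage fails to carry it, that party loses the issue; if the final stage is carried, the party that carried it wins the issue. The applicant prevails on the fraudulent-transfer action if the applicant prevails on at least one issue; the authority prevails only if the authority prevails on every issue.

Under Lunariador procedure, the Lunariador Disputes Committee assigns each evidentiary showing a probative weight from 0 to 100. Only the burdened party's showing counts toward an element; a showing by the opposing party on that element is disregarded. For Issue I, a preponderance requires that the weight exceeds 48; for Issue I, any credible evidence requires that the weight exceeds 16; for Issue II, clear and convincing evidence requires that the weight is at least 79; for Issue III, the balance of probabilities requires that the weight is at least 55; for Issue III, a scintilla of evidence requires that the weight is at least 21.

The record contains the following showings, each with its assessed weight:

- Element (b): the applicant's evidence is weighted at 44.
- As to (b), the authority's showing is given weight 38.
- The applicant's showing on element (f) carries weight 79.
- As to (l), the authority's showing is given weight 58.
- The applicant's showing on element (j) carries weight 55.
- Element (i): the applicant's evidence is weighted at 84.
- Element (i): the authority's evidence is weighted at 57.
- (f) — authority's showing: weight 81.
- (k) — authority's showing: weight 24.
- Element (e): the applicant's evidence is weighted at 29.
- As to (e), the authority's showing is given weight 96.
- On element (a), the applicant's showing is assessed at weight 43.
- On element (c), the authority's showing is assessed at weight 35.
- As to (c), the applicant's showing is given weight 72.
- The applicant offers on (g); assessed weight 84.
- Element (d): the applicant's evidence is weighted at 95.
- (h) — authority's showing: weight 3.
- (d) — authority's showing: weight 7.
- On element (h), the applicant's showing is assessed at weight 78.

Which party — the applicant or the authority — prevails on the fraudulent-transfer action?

authority

— Issue I —
Stage I.1 (applicant, a preponderance, weight exceeds 48): (a) 43 ≤ 48 — fails; (b) 44 (authority's 38 disregarded) ≤ 48 — fails.
  Not every element is met, so the applicant fails to carry Stage I.1.
So the authority prevails on this issue.
— Issue II —
Stage II.1 — burden on applicant; standard: clear and convincing evidence (weight is at least 79).
    (f): 79 (authority's 81 disregarded) ≥ 79 [met]
    (g): 84 ≥ 79 [met]
  Stage II.1 is satisfied; the applicant continues to bear the burden.
Stage II.2 — burden on applicant; standard: clear and convincing evidence (weight is at least 79).
    (h): 78 (authority's 3 disregarded) < 79 [not met]
    (i): 84 (authority's 57 disregarded) ≥ 79 [met]
  The applicant does not carry Stage II.2.
The analysis ends at Stage II.2; the authority prevails on this issue.
— Issue III —
Stage III.1 (applicant, the balance of probabilities, weight is at least 55): (j) 55 ≥ 55 — meets.
  All elements met. The burden passes to the authority.
Stage III.2 (authority, a scintilla of evidence, weight is at least 21): (k) 24 ≥ 21 — meets.
  All elements met. The authority retains the burden for Stage III.3.
Stage III.3 (authority, the balance of probabilities, weight is at least 55): (l) 58 ≥ 55 — meets.
  The authority carries the last stage.
Every stage carried; the authority prevails on this issue.
Per-issue: Issue I → authority; Issue II → authority; Issue III → authority. The applicant must prevail on at least one issue; overall, the authority prevails.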